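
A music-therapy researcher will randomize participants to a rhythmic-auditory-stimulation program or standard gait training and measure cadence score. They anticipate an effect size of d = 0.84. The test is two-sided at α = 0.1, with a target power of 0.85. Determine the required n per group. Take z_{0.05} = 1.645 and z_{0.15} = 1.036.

n = 21 per group

For two independent groups with equal n: n = 2·((z_{α/2} + z_β) / d)².
z_{α/2} + z_β = 1.645 + 1.036 = 2.681.
n = 2 × (2.681 / 0.84)² = 2 × 3.192² = 2 × 10.19 = 20.4.
Round up to the next whole participant.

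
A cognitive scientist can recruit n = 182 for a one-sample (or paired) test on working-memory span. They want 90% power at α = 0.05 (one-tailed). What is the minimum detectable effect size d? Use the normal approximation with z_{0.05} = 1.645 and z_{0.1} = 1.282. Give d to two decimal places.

For a single sample (or paired design) of n = 182: d_min = (z_{α} + z_β)/√n.
z-sum = 1.645 + 1.282 = 2.927.
d_min = 2.927 / √182 = 2.927 / 13.491 = 0.217.

d_min ≈ 0.22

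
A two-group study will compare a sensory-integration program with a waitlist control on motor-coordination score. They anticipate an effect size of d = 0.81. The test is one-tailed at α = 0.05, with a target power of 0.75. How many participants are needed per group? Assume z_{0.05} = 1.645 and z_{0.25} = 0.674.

n = 17 per group

For two independent groups with equal n: n = 2·((z_{α} + z_β) / d)².
z_{α} + z_β = 1.645 + 0.674 = 2.319.
n = 2 × (2.319 / 0.81)² = 2 × 2.863² = 2 × 8.20 = 16.4.
Round up to the next whole participant.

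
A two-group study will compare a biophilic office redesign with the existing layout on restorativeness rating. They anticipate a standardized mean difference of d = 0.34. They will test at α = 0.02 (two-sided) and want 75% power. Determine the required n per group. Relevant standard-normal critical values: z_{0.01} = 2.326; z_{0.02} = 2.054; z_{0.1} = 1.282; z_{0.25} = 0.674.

n = 156 per group

For two independent groups with equal n: n = 2·((z_{α/2} + z_β) / d)².
z_{α/2} + z_β = 2.326 + 0.674 = 3.000.
n = 2 × (3.000 / 0.34)² = 2 × 8.824² = 2 × 77.85 = 155.7.
Round up to the next whole participant.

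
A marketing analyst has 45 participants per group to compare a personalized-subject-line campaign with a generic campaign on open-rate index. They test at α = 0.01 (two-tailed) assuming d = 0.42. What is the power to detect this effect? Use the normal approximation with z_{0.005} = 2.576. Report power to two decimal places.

power ≈ 0.28

For two equal groups, power = Φ(d·√(n/2) − z_{α/2}).
d·√(n/2) = 0.42 × √(45/2) = 0.42 × 4.743 = 1.992.
z_β = 1.992 − 2.576 = -0.584.
Power = Φ(-0.584) = 0.280.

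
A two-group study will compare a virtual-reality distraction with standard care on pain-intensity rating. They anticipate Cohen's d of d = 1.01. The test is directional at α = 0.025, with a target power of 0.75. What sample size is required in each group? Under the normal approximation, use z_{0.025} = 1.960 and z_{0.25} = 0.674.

n = 14 per group

For two independent groups with equal n: n = 2·((z_{α} + z_β) / d)².
z_{α} + z_β = 1.960 + 0.674 = 2.634.
n = 2 × (2.634 / 1.01)² = 2 × 2.608² = 2 × 6.80 = 13.6.
Round up to the next whole participant.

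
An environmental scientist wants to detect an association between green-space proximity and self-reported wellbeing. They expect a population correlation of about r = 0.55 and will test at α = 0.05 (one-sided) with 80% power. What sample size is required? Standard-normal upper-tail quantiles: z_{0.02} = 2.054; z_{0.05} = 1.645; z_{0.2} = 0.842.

Fisher's z: C = ½·ln((1+r)/(1−r)) = ½·ln(3.4444) = 0.6184.
n = ((z_{α} + z_β)/C)² + 3.
(1.645 + 0.842) / 0.6184 = 2.487 / 0.6184 = 4.022.
n = 4.022² + 3 = 16.17 + 3 = 19.2.
Round up.

n = 20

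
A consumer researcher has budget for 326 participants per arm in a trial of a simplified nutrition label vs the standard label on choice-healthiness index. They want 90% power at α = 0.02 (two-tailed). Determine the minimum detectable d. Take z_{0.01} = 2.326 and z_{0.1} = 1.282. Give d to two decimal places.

For two independent groups of n = 326 each: d_min = (z_{α/2} + z_β)·√(2/n).
z-sum = 2.326 + 1.282 = 3.608.
d_min = 3.608 × √(2/326) = 3.608 × 0.0783 = 0.283.

d_min ≈ 0.28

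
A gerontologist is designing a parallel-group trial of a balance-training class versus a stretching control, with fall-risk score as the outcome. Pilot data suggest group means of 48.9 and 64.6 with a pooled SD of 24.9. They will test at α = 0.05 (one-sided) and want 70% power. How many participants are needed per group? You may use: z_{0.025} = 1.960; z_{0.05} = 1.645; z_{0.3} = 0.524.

Cohen's d = |M₁ − M₂| / SD_pooled = |48.9 − 64.6| / 24.9 = 15.7 / 24.9 = 0.631.
For two independent groups with equal n: n = 2·((z_{α} + z_β) / d)².
z_{α} + z_β = 1.645 + 0.524 = 2.169.
n = 2 × (2.169 / 0.631)² = 2 × 3.437² = 2 × 11.82 = 23.6.
Round up to the next whole participant.

n = 24 per group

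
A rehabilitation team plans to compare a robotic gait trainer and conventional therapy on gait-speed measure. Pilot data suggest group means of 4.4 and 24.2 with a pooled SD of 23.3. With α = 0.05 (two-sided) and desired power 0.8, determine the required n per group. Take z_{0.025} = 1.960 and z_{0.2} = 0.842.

Cohen's d = |M₁ − M₂| / SD_pooled = |4.4 − 24.2| / 23.3 = 19.8 / 23.3 = 0.850.
For two independent groups with equal n: n = 2·((z_{α/2} + z_β) / d)².
z_{α/2} + z_β = 1.960 + 0.842 = 2.802.
n = 2 × (2.802 / 0.850)² = 2 × 3.296² = 2 × 10.87 = 21.7.
Round up to the next whole participant.

n = 22 per group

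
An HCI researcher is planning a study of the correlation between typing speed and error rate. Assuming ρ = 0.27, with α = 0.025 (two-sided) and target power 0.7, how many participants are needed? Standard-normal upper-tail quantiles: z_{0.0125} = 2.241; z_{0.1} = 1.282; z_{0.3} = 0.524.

n = 103

Fisher's z: C = ½·ln((1+r)/(1−r)) = ½·ln(1.7397) = 0.2769.
n = ((z_{α/2} + z_β)/C)² + 3.
(2.241 + 0.524) / 0.2769 = 2.765 / 0.2769 = 9.986.
n = 9.986² + 3 = 99.71 + 3 = 102.7.
Round up.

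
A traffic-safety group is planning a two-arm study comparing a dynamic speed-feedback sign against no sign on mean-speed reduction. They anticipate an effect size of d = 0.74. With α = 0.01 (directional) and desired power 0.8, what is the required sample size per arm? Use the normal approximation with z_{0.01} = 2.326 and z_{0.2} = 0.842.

n = 37 per group

For two independent groups with equal n: n = 2·((z_{α} + z_β) / d)².
z_{α} + z_β = 2.326 + 0.842 = 3.168.
n = 2 × (3.168 / 0.74)² = 2 × 4.281² = 2 × 18.33 = 36.7.
Round up to the next whole participant.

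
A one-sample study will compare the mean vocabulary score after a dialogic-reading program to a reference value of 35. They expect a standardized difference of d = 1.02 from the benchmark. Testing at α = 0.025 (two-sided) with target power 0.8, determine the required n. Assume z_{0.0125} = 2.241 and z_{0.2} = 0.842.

For a one-sample test: n = ((z_{α/2} + z_β) / d)².
z_{α/2} + z_β = 2.241 + 0.842 = 3.083.
n = (3.083 / 1.02)² = 3.023² = 9.14.
Round up.

n = 10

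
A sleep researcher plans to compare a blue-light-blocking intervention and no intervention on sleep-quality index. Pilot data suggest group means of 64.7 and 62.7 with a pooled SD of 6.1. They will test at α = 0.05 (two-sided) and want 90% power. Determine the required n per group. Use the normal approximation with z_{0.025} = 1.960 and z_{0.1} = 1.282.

n = 196 per group

Cohen's d = |M₁ − M₂| / SD_pooled = |64.7 − 62.7| / 6.1 = 2.0 / 6.1 = 0.328.
For two independent groups with equal n: n = 2·((z_{α/2} + z_β) / d)².
z_{α/2} + z_β = 1.960 + 1.282 = 3.242.
n = 2 × (3.242 / 0.328)² = 2 × 9.884² = 2 × 97.70 = 195.4.
Round up to the next whole participant.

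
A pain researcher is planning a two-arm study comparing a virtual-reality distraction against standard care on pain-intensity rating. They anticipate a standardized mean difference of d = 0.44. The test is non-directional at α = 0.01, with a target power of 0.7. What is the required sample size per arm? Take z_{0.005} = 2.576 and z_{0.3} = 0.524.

For two independent groups with equal n: n = 2·((z_{α/2} + z_β) / d)².
z_{α/2} + z_β = 2.576 + 0.524 = 3.100.
n = 2 × (3.100 / 0.44)² = 2 × 7.045² = 2 × 49.64 = 99.3.
Round up to the next whole participant.

n = 100 per group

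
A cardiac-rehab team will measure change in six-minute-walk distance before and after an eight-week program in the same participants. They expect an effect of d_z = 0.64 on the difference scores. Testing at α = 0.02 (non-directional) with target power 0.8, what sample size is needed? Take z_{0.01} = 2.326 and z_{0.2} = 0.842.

For a paired (one-sample on differences) test: n = ((z_{α/2} + z_β) / d)².
z_{α/2} + z_β = 2.326 + 0.842 = 3.168.
n = (3.168 / 0.64)² = 4.950² = 24.50.
Round up.

n = 25 pairs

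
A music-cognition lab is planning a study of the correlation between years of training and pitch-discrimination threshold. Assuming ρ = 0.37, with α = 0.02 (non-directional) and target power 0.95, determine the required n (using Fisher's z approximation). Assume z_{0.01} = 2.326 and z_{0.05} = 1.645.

n = 108

Fisher's z: C = ½·ln((1+r)/(1−r)) = ½·ln(2.1746) = 0.3884.
n = ((z_{α/2} + z_β)/C)² + 3.
(2.326 + 1.645) / 0.3884 = 3.971 / 0.3884 = 10.224.
n = 10.224² + 3 = 104.53 + 3 = 107.5.
Round up.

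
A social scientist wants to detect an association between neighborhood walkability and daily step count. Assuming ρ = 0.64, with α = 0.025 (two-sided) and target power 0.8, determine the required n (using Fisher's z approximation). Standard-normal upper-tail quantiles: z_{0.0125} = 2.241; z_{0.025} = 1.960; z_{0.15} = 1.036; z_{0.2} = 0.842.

Fisher's z: C = ½·ln((1+r)/(1−r)) = ½·ln(4.5556) = 0.7582.
n = ((z_{α/2} + z_β)/C)² + 3.
(2.241 + 0.842) / 0.7582 = 3.083 / 0.7582 = 4.066.
n = 4.066² + 3 = 16.53 + 3 = 19.5.
Round up.

n = 20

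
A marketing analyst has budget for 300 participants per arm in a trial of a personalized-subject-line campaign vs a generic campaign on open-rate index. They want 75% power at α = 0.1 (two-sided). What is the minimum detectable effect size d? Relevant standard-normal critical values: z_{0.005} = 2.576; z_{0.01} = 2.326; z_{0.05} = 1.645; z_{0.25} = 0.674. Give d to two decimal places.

d_min ≈ 0.19

For two independent groups of n = 300 each: d_min = (z_{α/2} + z_β)·√(2/n).
z-sum = 1.645 + 0.674 = 2.319.
d_min = 2.319 × √(2/300) = 2.319 × 0.0816 = 0.189.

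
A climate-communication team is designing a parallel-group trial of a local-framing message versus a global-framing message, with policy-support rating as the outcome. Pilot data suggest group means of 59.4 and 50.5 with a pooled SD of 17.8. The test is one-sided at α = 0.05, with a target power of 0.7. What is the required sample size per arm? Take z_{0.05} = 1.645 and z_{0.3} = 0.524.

Cohen's d = |M₁ − M₂| / SD_pooled = |59.4 − 50.5| / 17.8 = 8.9 / 17.8 = 0.500.
For two independent groups with equal n: n = 2·((z_{α} + z_β) / d)².
z_{α} + z_β = 1.645 + 0.524 = 2.169.
n = 2 × (2.169 / 0.500)² = 2 × 4.338² = 2 × 18.82 = 37.6.
Round up to the next whole participant.

n = 38 per group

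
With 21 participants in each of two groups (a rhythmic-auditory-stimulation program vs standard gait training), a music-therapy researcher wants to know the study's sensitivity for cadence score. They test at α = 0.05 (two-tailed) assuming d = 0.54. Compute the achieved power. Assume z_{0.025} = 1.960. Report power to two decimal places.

power ≈ 0.42

For two equal groups, power = Φ(d·√(n/2) − z_{α/2}).
d·√(n/2) = 0.54 × √(21/2) = 0.54 × 3.240 = 1.750.
z_β = 1.750 − 1.960 = -0.210.
Power = Φ(-0.210) = 0.417.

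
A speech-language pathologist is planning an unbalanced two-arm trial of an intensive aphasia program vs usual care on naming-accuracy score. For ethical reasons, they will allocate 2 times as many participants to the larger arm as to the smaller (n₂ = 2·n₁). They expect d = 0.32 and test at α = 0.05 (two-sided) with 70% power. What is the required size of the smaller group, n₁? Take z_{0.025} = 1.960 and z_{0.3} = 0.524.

With allocation ratio k = n₂/n₁ = 2, Var(x̄₁−x̄₂) = σ²(1/n₁ + 1/(k·n₁)) = σ²·(k+1)/(k·n₁).
So n₁ = (1 + 1/k)·((z_{α/2} + z_β)/d)² = 1.500 × (2.484/0.32)².
n₁ = 1.500 × 60.26 = 90.4.
Round up: n₁ = 91, giving n₂ = 2 × 91 = 182.

n₁ = 91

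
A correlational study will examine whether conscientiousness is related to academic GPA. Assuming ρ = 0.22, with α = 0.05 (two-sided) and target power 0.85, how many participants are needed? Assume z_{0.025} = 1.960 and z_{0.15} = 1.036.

Fisher's z: C = ½·ln((1+r)/(1−r)) = ½·ln(1.5641) = 0.2237.
n = ((z_{α/2} + z_β)/C)² + 3.
(1.960 + 1.036) / 0.2237 = 2.996 / 0.2237 = 13.393.
n = 13.393² + 3 = 179.37 + 3 = 182.4.
Round up.

n = 183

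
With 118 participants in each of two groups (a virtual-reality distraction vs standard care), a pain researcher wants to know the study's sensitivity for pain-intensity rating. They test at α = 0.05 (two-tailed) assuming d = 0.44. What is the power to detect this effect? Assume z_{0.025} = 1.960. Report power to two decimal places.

For two equal groups, power = Φ(d·√(n/2) − z_{α/2}).
d·√(n/2) = 0.44 × √(118/2) = 0.44 × 7.681 = 3.380.
z_β = 3.380 − 1.960 = 1.420.
Power = Φ(1.420) = 0.922.

power ≈ 0.92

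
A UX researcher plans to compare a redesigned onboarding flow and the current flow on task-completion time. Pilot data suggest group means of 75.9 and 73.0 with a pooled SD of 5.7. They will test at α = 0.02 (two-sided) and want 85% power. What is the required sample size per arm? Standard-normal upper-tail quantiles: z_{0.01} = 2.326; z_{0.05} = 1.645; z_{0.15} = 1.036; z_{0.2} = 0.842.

Cohen's d = |M₁ − M₂| / SD_pooled = |75.9 − 73.0| / 5.7 = 2.9 / 5.7 = 0.509.
For two independent groups with equal n: n = 2·((z_{α/2} + z_β) / d)².
z_{α/2} + z_β = 2.326 + 1.036 = 3.362.
n = 2 × (3.362 / 0.509)² = 2 × 6.605² = 2 × 43.63 = 87.3.
Round up to the next whole participant.

n = 88 per group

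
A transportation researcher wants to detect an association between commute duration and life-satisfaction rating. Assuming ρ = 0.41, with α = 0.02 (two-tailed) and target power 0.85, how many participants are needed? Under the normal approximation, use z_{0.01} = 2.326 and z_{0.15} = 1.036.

Fisher's z: C = ½·ln((1+r)/(1−r)) = ½·ln(2.3898) = 0.4356.
n = ((z_{α/2} + z_β)/C)² + 3.
(2.326 + 1.036) / 0.4356 = 3.362 / 0.4356 = 7.718.
n = 7.718² + 3 = 59.57 + 3 = 62.6.
Round up.

n = 63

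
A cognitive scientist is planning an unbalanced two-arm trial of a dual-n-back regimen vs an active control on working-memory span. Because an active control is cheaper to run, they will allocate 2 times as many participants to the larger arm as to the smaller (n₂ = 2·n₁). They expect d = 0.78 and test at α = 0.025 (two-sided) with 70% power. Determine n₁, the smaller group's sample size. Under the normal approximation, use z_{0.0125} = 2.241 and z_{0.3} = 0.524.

n₁ = 19

With allocation ratio k = n₂/n₁ = 2, Var(x̄₁−x̄₂) = σ²(1/n₁ + 1/(k·n₁)) = σ²·(k+1)/(k·n₁).
So n₁ = (1 + 1/k)·((z_{α/2} + z_β)/d)² = 1.500 × (2.765/0.78)².
n₁ = 1.500 × 12.57 = 18.8.
Round up: n₁ = 19, giving n₂ = 2 × 19 = 38.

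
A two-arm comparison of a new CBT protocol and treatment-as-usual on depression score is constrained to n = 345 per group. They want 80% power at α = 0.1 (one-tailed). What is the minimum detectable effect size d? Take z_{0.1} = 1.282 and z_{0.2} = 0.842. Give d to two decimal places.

d_min ≈ 0.16

For two independent groups of n = 345 each: d_min = (z_{α} + z_β)·√(2/n).
z-sum = 1.282 + 0.842 = 2.124.
d_min = 2.124 × √(2/345) = 2.124 × 0.0761 = 0.162.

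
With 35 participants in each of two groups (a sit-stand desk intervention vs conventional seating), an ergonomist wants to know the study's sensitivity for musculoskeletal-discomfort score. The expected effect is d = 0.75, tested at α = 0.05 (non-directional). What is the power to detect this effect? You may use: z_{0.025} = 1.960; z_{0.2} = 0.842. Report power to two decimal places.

power ≈ 0.88

For two equal groups, power = Φ(d·√(n/2) − z_{α/2}).
d·√(n/2) = 0.75 × √(35/2) = 0.75 × 4.183 = 3.137.
z_β = 3.137 − 1.960 = 1.177.
Power = Φ(1.177) = 0.880.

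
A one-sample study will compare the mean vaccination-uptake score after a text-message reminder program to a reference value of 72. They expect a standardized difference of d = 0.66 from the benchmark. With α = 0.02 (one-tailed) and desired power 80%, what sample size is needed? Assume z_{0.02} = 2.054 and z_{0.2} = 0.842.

n = 20

For a one-sample test: n = ((z_{α} + z_β) / d)².
z_{α} + z_β = 2.054 + 0.842 = 2.896.
n = (2.896 / 0.66)² = 4.388² = 19.25.
Round up.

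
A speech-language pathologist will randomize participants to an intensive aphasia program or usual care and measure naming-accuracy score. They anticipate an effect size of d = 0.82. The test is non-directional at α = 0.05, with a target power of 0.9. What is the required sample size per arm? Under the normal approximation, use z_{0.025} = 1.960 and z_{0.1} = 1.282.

n = 32 per group

For two independent groups with equal n: n = 2·((z_{α/2} + z_β) / d)².
z_{α/2} + z_β = 1.960 + 1.282 = 3.242.
n = 2 × (3.242 / 0.82)² = 2 × 3.954² = 2 × 15.63 = 31.3.
Round up to the next whole participant.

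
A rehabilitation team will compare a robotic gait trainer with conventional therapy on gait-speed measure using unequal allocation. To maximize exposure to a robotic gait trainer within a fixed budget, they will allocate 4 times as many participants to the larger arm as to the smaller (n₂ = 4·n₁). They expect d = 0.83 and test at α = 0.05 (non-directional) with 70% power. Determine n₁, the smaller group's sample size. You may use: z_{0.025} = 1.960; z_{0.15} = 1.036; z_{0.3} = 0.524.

n₁ = 12

With allocation ratio k = n₂/n₁ = 4, Var(x̄₁−x̄₂) = σ²(1/n₁ + 1/(k·n₁)) = σ²·(k+1)/(k·n₁).
So n₁ = (1 + 1/k)·((z_{α/2} + z_β)/d)² = 1.250 × (2.484/0.83)².
n₁ = 1.250 × 8.96 = 11.2.
Round up: n₁ = 12, giving n₂ = 4 × 12 = 48.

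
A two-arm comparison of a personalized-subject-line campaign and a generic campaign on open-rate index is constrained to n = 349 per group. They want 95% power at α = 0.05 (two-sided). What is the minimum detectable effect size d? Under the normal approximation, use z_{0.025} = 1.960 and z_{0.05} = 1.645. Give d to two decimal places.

d_min ≈ 0.27

For two independent groups of n = 349 each: d_min = (z_{α/2} + z_β)·√(2/n).
z-sum = 1.960 + 1.645 = 3.605.
d_min = 3.605 × √(2/349) = 3.605 × 0.0757 = 0.273.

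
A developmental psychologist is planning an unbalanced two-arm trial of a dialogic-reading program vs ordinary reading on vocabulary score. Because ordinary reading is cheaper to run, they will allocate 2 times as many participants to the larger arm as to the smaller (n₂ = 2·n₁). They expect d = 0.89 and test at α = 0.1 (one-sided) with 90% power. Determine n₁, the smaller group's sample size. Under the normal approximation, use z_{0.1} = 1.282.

With allocation ratio k = n₂/n₁ = 2, Var(x̄₁−x̄₂) = σ²(1/n₁ + 1/(k·n₁)) = σ²·(k+1)/(k·n₁).
So n₁ = (1 + 1/k)·((z_{α} + z_β)/d)² = 1.500 × (2.564/0.89)².
n₁ = 1.500 × 8.30 = 12.4.
Round up: n₁ = 13, giving n₂ = 2 × 13 = 26.

n₁ = 13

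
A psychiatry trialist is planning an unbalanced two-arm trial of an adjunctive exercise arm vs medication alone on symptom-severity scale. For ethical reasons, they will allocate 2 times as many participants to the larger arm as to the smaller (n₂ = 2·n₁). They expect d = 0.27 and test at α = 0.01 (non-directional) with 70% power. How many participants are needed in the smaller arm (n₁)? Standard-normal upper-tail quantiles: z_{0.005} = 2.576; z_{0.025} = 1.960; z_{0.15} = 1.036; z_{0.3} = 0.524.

n₁ = 198

With allocation ratio k = n₂/n₁ = 2, Var(x̄₁−x̄₂) = σ²(1/n₁ + 1/(k·n₁)) = σ²·(k+1)/(k·n₁).
So n₁ = (1 + 1/k)·((z_{α/2} + z_β)/d)² = 1.500 × (3.100/0.27)².
n₁ = 1.500 × 131.82 = 197.7.
Round up: n₁ = 198, giving n₂ = 2 × 198 = 396.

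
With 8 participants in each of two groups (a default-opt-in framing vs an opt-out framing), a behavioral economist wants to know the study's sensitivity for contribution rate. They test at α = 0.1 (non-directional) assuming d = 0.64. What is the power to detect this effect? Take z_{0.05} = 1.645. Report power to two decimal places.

power ≈ 0.36

For two equal groups, power = Φ(d·√(n/2) − z_{α/2}).
d·√(n/2) = 0.64 × √(8/2) = 0.64 × 2.000 = 1.280.
z_β = 1.280 − 1.645 = -0.365.
Power = Φ(-0.365) = 0.358.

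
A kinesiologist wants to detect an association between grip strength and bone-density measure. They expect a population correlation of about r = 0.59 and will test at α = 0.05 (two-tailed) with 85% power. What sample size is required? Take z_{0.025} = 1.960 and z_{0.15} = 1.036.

n = 23

Fisher's z: C = ½·ln((1+r)/(1−r)) = ½·ln(3.8780) = 0.6777.
n = ((z_{α/2} + z_β)/C)² + 3.
(1.960 + 1.036) / 0.6777 = 2.996 / 0.6777 = 4.421.
n = 4.421² + 3 = 19.54 + 3 = 22.5.
Round up.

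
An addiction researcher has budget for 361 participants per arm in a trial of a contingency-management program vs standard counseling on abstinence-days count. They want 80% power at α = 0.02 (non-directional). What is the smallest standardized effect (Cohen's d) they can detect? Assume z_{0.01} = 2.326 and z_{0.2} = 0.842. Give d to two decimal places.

d_min ≈ 0.24

For two independent groups of n = 361 each: d_min = (z_{α/2} + z_β)·√(2/n).
z-sum = 2.326 + 0.842 = 3.168.
d_min = 3.168 × √(2/361) = 3.168 × 0.0744 = 0.236.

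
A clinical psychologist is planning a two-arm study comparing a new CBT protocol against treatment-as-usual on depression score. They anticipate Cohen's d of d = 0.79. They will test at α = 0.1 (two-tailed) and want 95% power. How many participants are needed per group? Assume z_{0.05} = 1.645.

For two independent groups with equal n: n = 2·((z_{α/2} + z_β) / d)².
z_{α/2} + z_β = 1.645 + 1.645 = 3.290.
n = 2 × (3.290 / 0.79)² = 2 × 4.165² = 2 × 17.34 = 34.7.
Round up to the next whole participant.

n = 35 per group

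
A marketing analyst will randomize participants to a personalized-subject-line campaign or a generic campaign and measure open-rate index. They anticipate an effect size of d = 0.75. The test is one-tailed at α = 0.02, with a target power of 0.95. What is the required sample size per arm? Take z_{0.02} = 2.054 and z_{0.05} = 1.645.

For two independent groups with equal n: n = 2·((z_{α} + z_β) / d)².
z_{α} + z_β = 2.054 + 1.645 = 3.699.
n = 2 × (3.699 / 0.75)² = 2 × 4.932² = 2 × 24.32 = 48.6.
Round up to the next whole participant.

n = 49 per group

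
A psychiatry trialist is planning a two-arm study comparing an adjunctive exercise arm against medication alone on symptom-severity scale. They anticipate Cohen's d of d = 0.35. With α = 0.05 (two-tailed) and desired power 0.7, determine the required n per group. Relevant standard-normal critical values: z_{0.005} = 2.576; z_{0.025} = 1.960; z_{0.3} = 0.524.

n = 101 per group

For two independent groups with equal n: n = 2·((z_{α/2} + z_β) / d)².
z_{α/2} + z_β = 1.960 + 0.524 = 2.484.
n = 2 × (2.484 / 0.35)² = 2 × 7.097² = 2 × 50.37 = 100.7.
Round up to the next whole participant.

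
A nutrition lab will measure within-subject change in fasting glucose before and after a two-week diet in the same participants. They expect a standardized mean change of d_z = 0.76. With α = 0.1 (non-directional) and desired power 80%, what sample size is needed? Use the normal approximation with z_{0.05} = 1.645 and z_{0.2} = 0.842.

For a paired (one-sample on differences) test: n = ((z_{α/2} + z_β) / d)².
z_{α/2} + z_β = 1.645 + 0.842 = 2.487.
n = (2.487 / 0.76)² = 3.272² = 10.71.
Round up.

n = 11 pairs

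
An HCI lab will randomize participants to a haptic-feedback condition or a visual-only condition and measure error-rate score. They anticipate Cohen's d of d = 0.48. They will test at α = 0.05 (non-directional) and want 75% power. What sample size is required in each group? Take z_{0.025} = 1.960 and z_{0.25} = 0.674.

n = 61 per group

For two independent groups with equal n: n = 2·((z_{α/2} + z_β) / d)².
z_{α/2} + z_β = 1.960 + 0.674 = 2.634.
n = 2 × (2.634 / 0.48)² = 2 × 5.487² = 2 × 30.11 = 60.2.
Round up to the next whole participant.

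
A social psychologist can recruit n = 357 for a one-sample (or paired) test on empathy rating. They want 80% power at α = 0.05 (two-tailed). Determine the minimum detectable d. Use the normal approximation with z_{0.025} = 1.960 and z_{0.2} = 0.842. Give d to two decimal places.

d_min ≈ 0.15

For a single sample (or paired design) of n = 357: d_min = (z_{α/2} + z_β)/√n.
z-sum = 1.960 + 0.842 = 2.802.
d_min = 2.802 / √357 = 2.802 / 18.894 = 0.148.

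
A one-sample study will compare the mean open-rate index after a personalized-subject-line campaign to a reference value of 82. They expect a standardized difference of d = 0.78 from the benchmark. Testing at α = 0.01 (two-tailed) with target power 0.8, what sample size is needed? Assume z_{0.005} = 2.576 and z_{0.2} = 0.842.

n = 20

For a one-sample test: n = ((z_{α/2} + z_β) / d)².
z_{α/2} + z_β = 2.576 + 0.842 = 3.418.
n = (3.418 / 0.78)² = 4.382² = 19.20.
Round up.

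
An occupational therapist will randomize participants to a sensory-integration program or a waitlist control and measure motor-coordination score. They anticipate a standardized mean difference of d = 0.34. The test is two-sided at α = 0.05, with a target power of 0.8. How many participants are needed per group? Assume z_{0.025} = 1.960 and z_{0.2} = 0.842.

n = 136 per group

For two independent groups with equal n: n = 2·((z_{α/2} + z_β) / d)².
z_{α/2} + z_β = 1.960 + 0.842 = 2.802.
n = 2 × (2.802 / 0.34)² = 2 × 8.241² = 2 × 67.92 = 135.8.
Round up to the next whole participant.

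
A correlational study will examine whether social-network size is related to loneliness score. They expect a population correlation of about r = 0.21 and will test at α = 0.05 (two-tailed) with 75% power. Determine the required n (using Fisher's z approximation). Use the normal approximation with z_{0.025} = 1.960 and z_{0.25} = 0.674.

Fisher's z: C = ½·ln((1+r)/(1−r)) = ½·ln(1.5316) = 0.2132.
n = ((z_{α/2} + z_β)/C)² + 3.
(1.960 + 0.674) / 0.2132 = 2.634 / 0.2132 = 12.355.
n = 12.355² + 3 = 152.64 + 3 = 155.6.
Round up.

n = 156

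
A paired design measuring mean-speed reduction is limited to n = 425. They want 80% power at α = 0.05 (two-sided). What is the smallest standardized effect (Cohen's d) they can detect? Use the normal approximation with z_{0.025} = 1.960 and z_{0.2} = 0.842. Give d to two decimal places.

d_min ≈ 0.14

For a single sample (or paired design) of n = 425: d_min = (z_{α/2} + z_β)/√n.
z-sum = 1.960 + 0.842 = 2.802.
d_min = 2.802 / √425 = 2.802 / 20.616 = 0.136.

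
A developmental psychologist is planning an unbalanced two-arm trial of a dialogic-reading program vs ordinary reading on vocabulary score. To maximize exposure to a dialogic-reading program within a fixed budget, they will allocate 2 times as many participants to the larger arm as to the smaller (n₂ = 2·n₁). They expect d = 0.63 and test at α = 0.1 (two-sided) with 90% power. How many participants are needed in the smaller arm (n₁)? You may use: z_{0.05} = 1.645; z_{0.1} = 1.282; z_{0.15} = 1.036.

n₁ = 33

With allocation ratio k = n₂/n₁ = 2, Var(x̄₁−x̄₂) = σ²(1/n₁ + 1/(k·n₁)) = σ²·(k+1)/(k·n₁).
So n₁ = (1 + 1/k)·((z_{α/2} + z_β)/d)² = 1.500 × (2.927/0.63)².
n₁ = 1.500 × 21.59 = 32.4.
Round up: n₁ = 33, giving n₂ = 2 × 33 = 66.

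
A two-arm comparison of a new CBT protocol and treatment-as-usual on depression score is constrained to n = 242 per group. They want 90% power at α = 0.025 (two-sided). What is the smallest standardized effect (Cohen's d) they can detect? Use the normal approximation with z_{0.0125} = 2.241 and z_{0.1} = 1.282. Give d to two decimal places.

For two independent groups of n = 242 each: d_min = (z_{α/2} + z_β)·√(2/n).
z-sum = 2.241 + 1.282 = 3.523.
d_min = 3.523 × √(2/242) = 3.523 × 0.0909 = 0.320.

d_min ≈ 0.32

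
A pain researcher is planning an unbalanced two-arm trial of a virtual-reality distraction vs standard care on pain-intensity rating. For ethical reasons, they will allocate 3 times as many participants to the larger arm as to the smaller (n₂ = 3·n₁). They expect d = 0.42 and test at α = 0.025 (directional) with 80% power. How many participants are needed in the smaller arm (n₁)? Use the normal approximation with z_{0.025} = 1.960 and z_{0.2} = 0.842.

n₁ = 60

With allocation ratio k = n₂/n₁ = 3, Var(x̄₁−x̄₂) = σ²(1/n₁ + 1/(k·n₁)) = σ²·(k+1)/(k·n₁).
So n₁ = (1 + 1/k)·((z_{α} + z_β)/d)² = 1.333 × (2.802/0.42)².
n₁ = 1.333 × 44.51 = 59.3.
Round up: n₁ = 60, giving n₂ = 3 × 60 = 180.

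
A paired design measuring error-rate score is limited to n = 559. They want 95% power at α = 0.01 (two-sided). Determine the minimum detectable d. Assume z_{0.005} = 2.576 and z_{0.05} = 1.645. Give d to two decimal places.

For a single sample (or paired design) of n = 559: d_min = (z_{α/2} + z_β)/√n.
z-sum = 2.576 + 1.645 = 4.221.
d_min = 4.221 / √559 = 4.221 / 23.643 = 0.179.

d_min ≈ 0.18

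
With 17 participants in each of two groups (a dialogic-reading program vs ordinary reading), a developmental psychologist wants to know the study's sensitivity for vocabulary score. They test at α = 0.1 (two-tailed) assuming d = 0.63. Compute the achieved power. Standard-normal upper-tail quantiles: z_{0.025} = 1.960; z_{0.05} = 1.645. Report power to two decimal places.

For two equal groups, power = Φ(d·√(n/2) − z_{α/2}).
d·√(n/2) = 0.63 × √(17/2) = 0.63 × 2.915 = 1.837.
z_β = 1.837 − 1.645 = 0.192.
Power = Φ(0.192) = 0.576.

power ≈ 0.58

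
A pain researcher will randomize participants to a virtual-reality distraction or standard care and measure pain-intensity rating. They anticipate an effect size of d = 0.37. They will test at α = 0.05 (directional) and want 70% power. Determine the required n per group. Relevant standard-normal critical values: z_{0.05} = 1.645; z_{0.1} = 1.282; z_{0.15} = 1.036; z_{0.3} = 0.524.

For two independent groups with equal n: n = 2·((z_{α} + z_β) / d)².
z_{α} + z_β = 1.645 + 0.524 = 2.169.
n = 2 × (2.169 / 0.37)² = 2 × 5.862² = 2 × 34.36 = 68.7.
Round up to the next whole participant.

n = 69 per group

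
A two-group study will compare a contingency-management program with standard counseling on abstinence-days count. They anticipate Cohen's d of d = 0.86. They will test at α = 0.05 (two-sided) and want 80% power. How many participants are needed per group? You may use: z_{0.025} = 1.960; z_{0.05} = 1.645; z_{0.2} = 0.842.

For two independent groups with equal n: n = 2·((z_{α/2} + z_β) / d)².
z_{α/2} + z_β = 1.960 + 0.842 = 2.802.
n = 2 × (2.802 / 0.86)² = 2 × 3.258² = 2 × 10.62 = 21.2.
Round up to the next whole participant.

n = 22 per group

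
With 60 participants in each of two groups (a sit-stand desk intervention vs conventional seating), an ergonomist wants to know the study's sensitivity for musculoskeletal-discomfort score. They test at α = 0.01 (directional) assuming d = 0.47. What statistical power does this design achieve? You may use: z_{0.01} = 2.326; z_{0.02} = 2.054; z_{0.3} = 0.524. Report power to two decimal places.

power ≈ 0.60

For two equal groups, power = Φ(d·√(n/2) − z_{α}).
d·√(n/2) = 0.47 × √(60/2) = 0.47 × 5.477 = 2.574.
z_β = 2.574 − 2.326 = 0.248.
Power = Φ(0.248) = 0.598.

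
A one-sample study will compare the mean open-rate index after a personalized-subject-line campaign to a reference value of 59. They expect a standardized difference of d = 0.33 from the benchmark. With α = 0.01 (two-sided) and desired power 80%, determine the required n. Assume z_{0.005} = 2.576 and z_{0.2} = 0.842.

n = 108

For a one-sample test: n = ((z_{α/2} + z_β) / d)².
z_{α/2} + z_β = 2.576 + 0.842 = 3.418.
n = (3.418 / 0.33)² = 10.358² = 107.28.
Round up.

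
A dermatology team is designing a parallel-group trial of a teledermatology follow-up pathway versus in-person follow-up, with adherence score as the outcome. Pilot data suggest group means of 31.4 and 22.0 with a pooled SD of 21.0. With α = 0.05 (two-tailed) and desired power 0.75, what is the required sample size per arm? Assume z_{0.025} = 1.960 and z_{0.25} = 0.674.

n = 70 per group

Cohen's d = |M₁ − M₂| / SD_pooled = |31.4 − 22.0| / 21.0 = 9.4 / 21.0 = 0.448.
For two independent groups with equal n: n = 2·((z_{α/2} + z_β) / d)².
z_{α/2} + z_β = 1.960 + 0.674 = 2.634.
n = 2 × (2.634 / 0.448)² = 2 × 5.879² = 2 × 34.57 = 69.1.
Round up to the next whole participant.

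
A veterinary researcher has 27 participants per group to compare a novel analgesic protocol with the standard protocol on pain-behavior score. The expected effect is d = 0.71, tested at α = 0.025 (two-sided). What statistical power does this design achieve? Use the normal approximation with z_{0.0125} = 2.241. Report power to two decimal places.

power ≈ 0.64

For two equal groups, power = Φ(d·√(n/2) − z_{α/2}).
d·√(n/2) = 0.71 × √(27/2) = 0.71 × 3.674 = 2.609.
z_β = 2.609 − 2.241 = 0.368.
Power = Φ(0.368) = 0.643.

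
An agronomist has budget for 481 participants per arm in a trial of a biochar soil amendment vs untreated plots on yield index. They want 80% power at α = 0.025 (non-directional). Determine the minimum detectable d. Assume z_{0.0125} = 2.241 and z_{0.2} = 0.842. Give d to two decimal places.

For two independent groups of n = 481 each: d_min = (z_{α/2} + z_β)·√(2/n).
z-sum = 2.241 + 0.842 = 3.083.
d_min = 3.083 × √(2/481) = 3.083 × 0.0645 = 0.199.

d_min ≈ 0.20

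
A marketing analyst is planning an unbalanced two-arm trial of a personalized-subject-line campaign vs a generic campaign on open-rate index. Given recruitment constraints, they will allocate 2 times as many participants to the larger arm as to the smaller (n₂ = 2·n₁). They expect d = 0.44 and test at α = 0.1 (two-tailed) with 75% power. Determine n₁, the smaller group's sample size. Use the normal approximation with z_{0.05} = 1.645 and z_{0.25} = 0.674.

With allocation ratio k = n₂/n₁ = 2, Var(x̄₁−x̄₂) = σ²(1/n₁ + 1/(k·n₁)) = σ²·(k+1)/(k·n₁).
So n₁ = (1 + 1/k)·((z_{α/2} + z_β)/d)² = 1.500 × (2.319/0.44)².
n₁ = 1.500 × 27.78 = 41.7.
Round up: n₁ = 42, giving n₂ = 2 × 42 = 84.

n₁ = 42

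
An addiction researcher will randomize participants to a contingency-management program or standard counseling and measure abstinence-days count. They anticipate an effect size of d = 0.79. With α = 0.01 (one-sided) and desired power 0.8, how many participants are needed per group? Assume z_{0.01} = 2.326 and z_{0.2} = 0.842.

n = 33 per group

For two independent groups with equal n: n = 2·((z_{α} + z_β) / d)².
z_{α} + z_β = 2.326 + 0.842 = 3.168.
n = 2 × (3.168 / 0.79)² = 2 × 4.010² = 2 × 16.08 = 32.2.
Round up to the next whole participant.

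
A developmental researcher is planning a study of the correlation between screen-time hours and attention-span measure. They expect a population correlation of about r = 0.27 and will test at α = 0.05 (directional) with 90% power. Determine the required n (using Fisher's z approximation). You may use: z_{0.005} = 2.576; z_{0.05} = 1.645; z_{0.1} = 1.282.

Fisher's z: C = ½·ln((1+r)/(1−r)) = ½·ln(1.7397) = 0.2769.
n = ((z_{α} + z_β)/C)² + 3.
(1.645 + 1.282) / 0.2769 = 2.927 / 0.2769 = 10.571.
n = 10.571² + 3 = 111.74 + 3 = 114.7.
Round up.

n = 115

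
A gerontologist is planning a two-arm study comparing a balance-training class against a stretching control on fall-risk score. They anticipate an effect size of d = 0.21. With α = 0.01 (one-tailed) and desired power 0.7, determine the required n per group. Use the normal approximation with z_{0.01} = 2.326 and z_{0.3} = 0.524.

For two independent groups with equal n: n = 2·((z_{α} + z_β) / d)².
z_{α} + z_β = 2.326 + 0.524 = 2.850.
n = 2 × (2.850 / 0.21)² = 2 × 13.571² = 2 × 184.18 = 368.4.
Round up to the next whole participant.

n = 369 per group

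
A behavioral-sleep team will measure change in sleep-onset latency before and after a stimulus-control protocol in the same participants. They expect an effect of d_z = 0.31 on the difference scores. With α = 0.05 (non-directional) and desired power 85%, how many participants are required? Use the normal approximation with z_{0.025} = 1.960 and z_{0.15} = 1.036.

For a paired (one-sample on differences) test: n = ((z_{α/2} + z_β) / d)².
z_{α/2} + z_β = 1.960 + 1.036 = 2.996.
n = (2.996 / 0.31)² = 9.665² = 93.40.
Round up.

n = 94 pairs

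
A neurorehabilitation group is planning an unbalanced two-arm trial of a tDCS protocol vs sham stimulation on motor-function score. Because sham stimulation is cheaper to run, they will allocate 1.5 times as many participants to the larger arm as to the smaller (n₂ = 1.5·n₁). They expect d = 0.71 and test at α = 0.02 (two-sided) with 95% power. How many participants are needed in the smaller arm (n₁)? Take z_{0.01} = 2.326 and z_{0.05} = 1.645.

n₁ = 53

With allocation ratio k = n₂/n₁ = 1.5, Var(x̄₁−x̄₂) = σ²(1/n₁ + 1/(k·n₁)) = σ²·(k+1)/(k·n₁).
So n₁ = (1 + 1/k)·((z_{α/2} + z_β)/d)² = 1.667 × (3.971/0.71)².
n₁ = 1.667 × 31.28 = 52.1.
Round up: n₁ = 53, giving n₂ = ⌈1.5 × 53⌉ = ⌈79.5⌉ = 80.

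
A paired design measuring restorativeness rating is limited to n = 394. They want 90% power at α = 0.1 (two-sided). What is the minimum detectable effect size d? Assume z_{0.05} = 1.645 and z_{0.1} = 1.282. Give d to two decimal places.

d_min ≈ 0.15

For a single sample (or paired design) of n = 394: d_min = (z_{α/2} + z_β)/√n.
z-sum = 1.645 + 1.282 = 2.927.
d_min = 2.927 / √394 = 2.927 / 19.849 = 0.147.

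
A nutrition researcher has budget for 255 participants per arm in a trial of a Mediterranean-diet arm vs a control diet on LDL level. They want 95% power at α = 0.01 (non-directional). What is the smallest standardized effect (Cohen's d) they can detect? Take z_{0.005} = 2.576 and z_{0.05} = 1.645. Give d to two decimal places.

d_min ≈ 0.37

For two independent groups of n = 255 each: d_min = (z_{α/2} + z_β)·√(2/n).
z-sum = 2.576 + 1.645 = 4.221.
d_min = 4.221 × √(2/255) = 4.221 × 0.0886 = 0.374.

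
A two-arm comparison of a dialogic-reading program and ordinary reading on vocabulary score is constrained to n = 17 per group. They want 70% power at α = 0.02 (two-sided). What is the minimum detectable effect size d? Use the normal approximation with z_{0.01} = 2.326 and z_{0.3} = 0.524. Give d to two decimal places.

d_min ≈ 0.98

For two independent groups of n = 17 each: d_min = (z_{α/2} + z_β)·√(2/n).
z-sum = 2.326 + 0.524 = 2.850.
d_min = 2.850 × √(2/17) = 2.850 × 0.3430 = 0.978.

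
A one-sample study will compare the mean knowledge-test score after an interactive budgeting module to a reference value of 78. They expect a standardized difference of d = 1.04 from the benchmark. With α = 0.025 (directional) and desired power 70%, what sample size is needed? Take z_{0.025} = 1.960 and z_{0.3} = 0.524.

n = 6

For a one-sample test: n = ((z_{α} + z_β) / d)².
z_{α} + z_β = 1.960 + 0.524 = 2.484.
n = (2.484 / 1.04)² = 2.388² = 5.70.
Round up.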